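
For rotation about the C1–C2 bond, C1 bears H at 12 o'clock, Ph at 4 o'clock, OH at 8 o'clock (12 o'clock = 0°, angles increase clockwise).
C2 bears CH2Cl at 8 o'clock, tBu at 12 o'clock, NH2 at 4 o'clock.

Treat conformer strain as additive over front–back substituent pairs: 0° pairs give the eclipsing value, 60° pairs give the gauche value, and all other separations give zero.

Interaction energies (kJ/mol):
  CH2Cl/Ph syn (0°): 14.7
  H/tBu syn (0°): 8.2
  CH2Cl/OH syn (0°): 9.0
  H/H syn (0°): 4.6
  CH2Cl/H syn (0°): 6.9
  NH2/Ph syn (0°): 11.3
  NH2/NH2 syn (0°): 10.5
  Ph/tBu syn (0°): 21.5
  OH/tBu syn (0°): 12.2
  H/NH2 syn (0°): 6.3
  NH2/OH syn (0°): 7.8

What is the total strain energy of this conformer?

This conformer (eclipsed): H–tBu eclipsed, Ph–NH2 eclipsed, OH–CH2Cl eclipsed; 8.2 + 11.3 + 9.0 = 28.5 kJ/mol.

28.5 kJ/mol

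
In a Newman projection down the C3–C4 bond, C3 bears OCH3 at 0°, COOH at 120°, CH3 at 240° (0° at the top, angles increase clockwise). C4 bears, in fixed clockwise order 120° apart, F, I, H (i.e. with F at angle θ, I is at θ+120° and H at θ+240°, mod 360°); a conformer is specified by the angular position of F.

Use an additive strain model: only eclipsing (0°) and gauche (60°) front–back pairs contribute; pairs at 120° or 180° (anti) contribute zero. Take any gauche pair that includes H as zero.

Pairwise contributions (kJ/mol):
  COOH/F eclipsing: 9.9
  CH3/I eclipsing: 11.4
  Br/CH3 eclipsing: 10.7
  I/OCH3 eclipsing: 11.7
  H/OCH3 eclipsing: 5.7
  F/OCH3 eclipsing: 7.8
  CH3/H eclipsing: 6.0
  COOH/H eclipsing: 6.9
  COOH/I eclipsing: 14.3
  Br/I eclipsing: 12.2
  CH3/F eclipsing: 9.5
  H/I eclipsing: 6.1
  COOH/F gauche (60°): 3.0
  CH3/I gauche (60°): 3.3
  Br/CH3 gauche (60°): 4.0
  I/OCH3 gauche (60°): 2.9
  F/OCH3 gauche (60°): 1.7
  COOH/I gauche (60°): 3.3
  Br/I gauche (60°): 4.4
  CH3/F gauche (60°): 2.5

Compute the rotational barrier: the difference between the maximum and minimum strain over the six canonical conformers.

F at 0° is eclipsed. OCH3 at 0° is eclipsed with F at 0° (7.8); COOH at 120° is eclipsed with I at 120° (14.3); CH3 at 240° is eclipsed with H at 240° (6.0). Total 28.1 kJ/mol.
F at 60° is staggered. OCH3 at 0° is gauche with F at 60° (1.7); COOH at 120° is gauche with F at 60° (3.0); COOH at 120° is gauche with I at 180° (3.3); CH3 at 240° is gauche with I at 180° (3.3). Total 11.3 kJ/mol.
F at 120° is eclipsed. OCH3 at 0° is eclipsed with H at 0° (5.7); COOH at 120° is eclipsed with F at 120° (9.9); CH3 at 240° is eclipsed with I at 240° (11.4). Total 27.0 kJ/mol.
F at 180° is staggered. OCH3 at 0° is gauche with I at 300° (2.9); COOH at 120° is gauche with F at 180° (3.0); CH3 at 240° is gauche with F at 180° (2.5); CH3 at 240° is gauche with I at 300° (3.3). Total 11.7 kJ/mol.
F at 240° is eclipsed. OCH3 at 0° is eclipsed with I at 0° (11.7); COOH at 120° is eclipsed with H at 120° (6.9); CH3 at 240° is eclipsed with F at 240° (9.5). Total 28.1 kJ/mol.
F at 300° is staggered. OCH3 at 0° is gauche with F at 300° (1.7); OCH3 at 0° is gauche with I at 60° (2.9); COOH at 120° is gauche with I at 60° (3.3); CH3 at 240° is gauche with F at 300° (2.5). Total 10.4 kJ/mol.
Max at 0° (28.1 kJ/mol), min at 300° (10.4 kJ/mol); barrier = 17.7 kJ/mol.

17.7 kJ/mol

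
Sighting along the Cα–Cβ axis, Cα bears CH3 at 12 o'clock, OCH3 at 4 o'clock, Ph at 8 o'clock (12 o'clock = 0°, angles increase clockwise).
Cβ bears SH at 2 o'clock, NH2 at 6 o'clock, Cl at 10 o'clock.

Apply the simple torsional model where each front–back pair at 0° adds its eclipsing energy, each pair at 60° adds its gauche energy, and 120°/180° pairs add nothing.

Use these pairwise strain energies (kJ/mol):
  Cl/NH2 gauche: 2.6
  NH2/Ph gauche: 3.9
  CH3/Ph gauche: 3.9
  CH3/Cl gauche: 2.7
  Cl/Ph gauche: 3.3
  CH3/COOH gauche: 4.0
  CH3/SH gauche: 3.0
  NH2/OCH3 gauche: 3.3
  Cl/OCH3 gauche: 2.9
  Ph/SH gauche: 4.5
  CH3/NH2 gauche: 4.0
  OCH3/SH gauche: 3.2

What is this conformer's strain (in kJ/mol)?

This conformer (staggered): CH3(0°)/SH(60°) gauche 3.0; CH3(0°)/Cl(300°) gauche 2.7; OCH3(120°)/SH(60°) gauche 3.2; OCH3(120°)/NH2(180°) gauche 3.3; Ph(240°)/NH2(180°) gauche 3.9; Ph(240°)/Cl(300°) gauche 3.3 → 19.4 kJ/mol.

19.4 kJ/mol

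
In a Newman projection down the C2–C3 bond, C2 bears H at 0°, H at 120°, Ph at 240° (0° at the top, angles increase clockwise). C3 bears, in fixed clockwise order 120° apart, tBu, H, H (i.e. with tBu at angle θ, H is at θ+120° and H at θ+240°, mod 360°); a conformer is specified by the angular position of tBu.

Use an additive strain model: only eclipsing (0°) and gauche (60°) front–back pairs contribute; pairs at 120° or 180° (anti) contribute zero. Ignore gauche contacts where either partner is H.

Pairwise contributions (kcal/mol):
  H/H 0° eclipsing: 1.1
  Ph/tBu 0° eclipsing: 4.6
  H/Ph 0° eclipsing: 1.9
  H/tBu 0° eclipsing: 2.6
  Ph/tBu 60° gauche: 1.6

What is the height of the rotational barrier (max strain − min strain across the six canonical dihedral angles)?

tBu at 0° is eclipsed. H at 0° is eclipsed with tBu at 0° (2.6); H at 120° is eclipsed with H at 120° (1.1); Ph at 240° is eclipsed with H at 240° (1.9). Total 5.6 kcal/mol.
tBu at 60° (staggered): no non-H gauche contacts → 0.0 kcal/mol.
tBu at 120° is eclipsed. H at 0° is eclipsed with H at 0° (1.1); H at 120° is eclipsed with tBu at 120° (2.6); Ph at 240° is eclipsed with H at 240° (1.9). Total 5.6 kcal/mol.
tBu at 180° is staggered. Ph at 240° is gauche with tBu at 180° (1.6). Total 1.6 kcal/mol.
tBu at 240° is eclipsed. H at 0° is eclipsed with H at 0° (1.1); H at 120° is eclipsed with H at 120° (1.1); Ph at 240° is eclipsed with tBu at 240° (4.6). Total 6.8 kcal/mol.
tBu at 300° is staggered. Ph at 240° is gauche with tBu at 300° (1.6). Total 1.6 kcal/mol.
Max at 240° (6.8 kcal/mol), min at 60° (0.0 kcal/mol); barrier = 6.8 kcal/mol.

6.8 kcal/mol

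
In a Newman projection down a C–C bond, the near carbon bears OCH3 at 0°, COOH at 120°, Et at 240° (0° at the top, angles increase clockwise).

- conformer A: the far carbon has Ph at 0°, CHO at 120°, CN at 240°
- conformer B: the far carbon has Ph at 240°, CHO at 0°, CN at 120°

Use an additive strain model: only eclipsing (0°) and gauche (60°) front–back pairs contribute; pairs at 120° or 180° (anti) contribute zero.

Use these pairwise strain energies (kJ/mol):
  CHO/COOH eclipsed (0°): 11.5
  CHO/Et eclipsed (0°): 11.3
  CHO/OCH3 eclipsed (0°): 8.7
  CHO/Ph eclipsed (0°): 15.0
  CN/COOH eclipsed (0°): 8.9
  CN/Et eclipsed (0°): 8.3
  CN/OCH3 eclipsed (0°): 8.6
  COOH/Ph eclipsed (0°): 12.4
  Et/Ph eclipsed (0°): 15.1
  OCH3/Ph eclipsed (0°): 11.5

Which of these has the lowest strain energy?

A is eclipsed. OCH3 at 0° is eclipsed with Ph at 0° (11.5); COOH at 120° is eclipsed with CHO at 120° (11.5); Et at 240° is eclipsed with CN at 240° (8.3). Total 31.3 kJ/mol.
B is eclipsed. OCH3 at 0° is eclipsed with CHO at 0° (8.7); COOH at 120° is eclipsed with CN at 120° (8.9); Et at 240° is eclipsed with Ph at 240° (15.1). Total 32.7 kJ/mol.
A has the lowest total (31.3 kJ/mol).

A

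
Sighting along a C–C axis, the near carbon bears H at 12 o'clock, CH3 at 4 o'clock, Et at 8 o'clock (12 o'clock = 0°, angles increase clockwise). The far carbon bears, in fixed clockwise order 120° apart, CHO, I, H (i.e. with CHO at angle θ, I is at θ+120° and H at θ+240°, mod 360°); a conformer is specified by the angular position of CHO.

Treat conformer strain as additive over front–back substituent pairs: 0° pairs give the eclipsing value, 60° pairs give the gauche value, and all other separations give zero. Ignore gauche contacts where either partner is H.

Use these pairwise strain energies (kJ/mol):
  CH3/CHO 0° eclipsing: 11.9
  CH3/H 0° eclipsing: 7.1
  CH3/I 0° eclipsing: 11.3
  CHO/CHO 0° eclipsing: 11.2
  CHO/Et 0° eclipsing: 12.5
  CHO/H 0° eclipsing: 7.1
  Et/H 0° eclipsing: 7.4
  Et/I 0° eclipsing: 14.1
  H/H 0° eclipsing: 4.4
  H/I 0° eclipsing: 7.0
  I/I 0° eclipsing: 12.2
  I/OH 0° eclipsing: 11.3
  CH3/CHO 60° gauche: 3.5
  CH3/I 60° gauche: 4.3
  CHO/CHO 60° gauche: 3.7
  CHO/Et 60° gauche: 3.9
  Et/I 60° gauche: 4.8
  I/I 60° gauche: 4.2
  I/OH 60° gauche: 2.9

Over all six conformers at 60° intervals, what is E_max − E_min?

CHO at 0° is eclipsed. H at 0° is eclipsed with CHO at 0° (7.1); CH3 at 120° is eclipsed with I at 120° (11.3); Et at 240° is eclipsed with H at 240° (7.4). Total 25.8 kJ/mol.
CHO at 60° is staggered. CH3 at 120° is gauche with CHO at 60° (3.5); CH3 at 120° is gauche with I at 180° (4.3); Et at 240° is gauche with I at 180° (4.8). Total 12.6 kJ/mol.
CHO at 120° is eclipsed. H at 0° is eclipsed with H at 0° (4.4); CH3 at 120° is eclipsed with CHO at 120° (11.9); Et at 240° is eclipsed with I at 240° (14.1). Total 30.4 kJ/mol.
CHO at 180° is staggered. CH3 at 120° is gauche with CHO at 180° (3.5); Et at 240° is gauche with CHO at 180° (3.9); Et at 240° is gauche with I at 300° (4.8). Total 12.2 kJ/mol.
CHO at 240° is eclipsed. H at 0° is eclipsed with I at 0° (7.0); CH3 at 120° is eclipsed with H at 120° (7.1); Et at 240° is eclipsed with CHO at 240° (12.5). Total 26.6 kJ/mol.
CHO at 300° is staggered. CH3 at 120° is gauche with I at 60° (4.3); Et at 240° is gauche with CHO at 300° (3.9). Total 8.2 kJ/mol.
Max at 120° (30.4 kJ/mol), min at 300° (8.2 kJ/mol); barrier = 22.2 kJ/mol.

22.2 kJ/mol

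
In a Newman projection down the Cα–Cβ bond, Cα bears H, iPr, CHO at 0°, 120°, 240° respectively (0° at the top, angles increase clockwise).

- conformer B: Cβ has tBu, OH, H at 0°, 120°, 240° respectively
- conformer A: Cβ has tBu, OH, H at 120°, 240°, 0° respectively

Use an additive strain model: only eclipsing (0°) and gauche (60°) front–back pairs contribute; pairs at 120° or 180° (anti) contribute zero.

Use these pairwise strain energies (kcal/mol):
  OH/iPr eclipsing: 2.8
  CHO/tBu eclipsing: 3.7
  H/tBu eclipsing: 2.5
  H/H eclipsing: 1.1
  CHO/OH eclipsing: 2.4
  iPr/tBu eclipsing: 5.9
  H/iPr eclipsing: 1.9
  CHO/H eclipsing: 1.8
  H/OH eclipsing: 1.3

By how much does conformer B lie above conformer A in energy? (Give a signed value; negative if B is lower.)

B (eclipsed): H–tBu eclipsed, iPr–OH eclipsed, CHO–H eclipsed; 2.5 + 2.8 + 1.8 = 7.1 kcal/mol.
A (eclipsed): H–H eclipsed, iPr–tBu eclipsed, CHO–OH eclipsed; 1.1 + 5.9 + 2.4 = 9.4 kcal/mol.
E(B) − E(A) = 7.1 − 9.4 = -2.3 kcal/mol.

-2.3 kcal/mol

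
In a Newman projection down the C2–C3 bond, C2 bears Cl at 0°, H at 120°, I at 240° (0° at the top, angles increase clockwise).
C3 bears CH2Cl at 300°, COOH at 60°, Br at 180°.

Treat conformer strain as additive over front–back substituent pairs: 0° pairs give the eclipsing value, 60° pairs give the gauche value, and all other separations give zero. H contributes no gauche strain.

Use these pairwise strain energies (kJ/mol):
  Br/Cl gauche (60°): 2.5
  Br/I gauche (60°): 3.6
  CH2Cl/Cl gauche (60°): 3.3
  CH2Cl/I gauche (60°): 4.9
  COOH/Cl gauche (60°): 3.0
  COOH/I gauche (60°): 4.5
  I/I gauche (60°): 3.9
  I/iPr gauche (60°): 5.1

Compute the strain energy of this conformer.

This conformer (staggered): Cl(0°)/CH2Cl(300°) gauche 3.3; Cl(0°)/COOH(60°) gauche 3.0; I(240°)/CH2Cl(300°) gauche 4.9; I(240°)/Br(180°) gauche 3.6 → 14.8 kJ/mol.

14.8 kJ/mol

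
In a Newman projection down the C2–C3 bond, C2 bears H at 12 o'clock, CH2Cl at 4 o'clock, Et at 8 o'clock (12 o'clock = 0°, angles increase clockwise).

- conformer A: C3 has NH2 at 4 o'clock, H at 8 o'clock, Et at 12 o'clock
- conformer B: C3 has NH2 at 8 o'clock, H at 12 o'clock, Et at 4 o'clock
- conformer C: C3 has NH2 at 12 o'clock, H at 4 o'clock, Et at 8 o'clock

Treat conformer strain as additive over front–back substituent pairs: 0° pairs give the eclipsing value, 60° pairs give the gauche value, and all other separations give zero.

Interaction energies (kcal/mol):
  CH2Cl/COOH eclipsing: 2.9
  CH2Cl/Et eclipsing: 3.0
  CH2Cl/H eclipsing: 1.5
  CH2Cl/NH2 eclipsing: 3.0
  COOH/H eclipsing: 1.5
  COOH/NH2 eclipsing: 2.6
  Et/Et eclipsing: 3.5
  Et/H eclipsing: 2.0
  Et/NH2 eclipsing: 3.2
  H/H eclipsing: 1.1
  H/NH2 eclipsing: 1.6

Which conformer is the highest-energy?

A (eclipsed): H–Et eclipsed, CH2Cl–NH2 eclipsed, Et–H eclipsed; 2.0 + 3.0 + 2.0 = 7.0 kcal/mol.
B (eclipsed): H–H eclipsed, CH2Cl–Et eclipsed, Et–NH2 eclipsed; 1.1 + 3.0 + 3.2 = 7.3 kcal/mol.
C (eclipsed): H–NH2 eclipsed, CH2Cl–H eclipsed, Et–Et eclipsed; 1.6 + 1.5 + 3.5 = 6.6 kcal/mol.
B has the highest total (7.3 kcal/mol).

B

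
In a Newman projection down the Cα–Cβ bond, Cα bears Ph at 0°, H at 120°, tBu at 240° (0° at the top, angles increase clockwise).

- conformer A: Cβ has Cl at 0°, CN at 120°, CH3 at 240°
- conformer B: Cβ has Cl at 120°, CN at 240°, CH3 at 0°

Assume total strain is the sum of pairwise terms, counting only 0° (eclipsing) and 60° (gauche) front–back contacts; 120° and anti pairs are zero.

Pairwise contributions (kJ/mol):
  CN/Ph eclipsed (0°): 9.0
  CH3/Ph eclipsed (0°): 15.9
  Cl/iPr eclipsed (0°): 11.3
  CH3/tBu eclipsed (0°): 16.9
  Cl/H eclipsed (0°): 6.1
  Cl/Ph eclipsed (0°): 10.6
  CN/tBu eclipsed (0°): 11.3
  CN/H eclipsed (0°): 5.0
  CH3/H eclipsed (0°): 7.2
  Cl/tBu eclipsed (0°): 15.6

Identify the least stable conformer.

A is eclipsed. Ph at 0° is eclipsed with Cl at 0° (10.6); H at 120° is eclipsed with CN at 120° (5.0); tBu at 240° is eclipsed with CH3 at 240° (16.9). Total 32.5 kJ/mol.
B is eclipsed. Ph at 0° is eclipsed with CH3 at 0° (15.9); H at 120° is eclipsed with Cl at 120° (6.1); tBu at 240° is eclipsed with CN at 240° (11.3). Total 33.3 kJ/mol.
B has the highest total (33.3 kJ/mol).

B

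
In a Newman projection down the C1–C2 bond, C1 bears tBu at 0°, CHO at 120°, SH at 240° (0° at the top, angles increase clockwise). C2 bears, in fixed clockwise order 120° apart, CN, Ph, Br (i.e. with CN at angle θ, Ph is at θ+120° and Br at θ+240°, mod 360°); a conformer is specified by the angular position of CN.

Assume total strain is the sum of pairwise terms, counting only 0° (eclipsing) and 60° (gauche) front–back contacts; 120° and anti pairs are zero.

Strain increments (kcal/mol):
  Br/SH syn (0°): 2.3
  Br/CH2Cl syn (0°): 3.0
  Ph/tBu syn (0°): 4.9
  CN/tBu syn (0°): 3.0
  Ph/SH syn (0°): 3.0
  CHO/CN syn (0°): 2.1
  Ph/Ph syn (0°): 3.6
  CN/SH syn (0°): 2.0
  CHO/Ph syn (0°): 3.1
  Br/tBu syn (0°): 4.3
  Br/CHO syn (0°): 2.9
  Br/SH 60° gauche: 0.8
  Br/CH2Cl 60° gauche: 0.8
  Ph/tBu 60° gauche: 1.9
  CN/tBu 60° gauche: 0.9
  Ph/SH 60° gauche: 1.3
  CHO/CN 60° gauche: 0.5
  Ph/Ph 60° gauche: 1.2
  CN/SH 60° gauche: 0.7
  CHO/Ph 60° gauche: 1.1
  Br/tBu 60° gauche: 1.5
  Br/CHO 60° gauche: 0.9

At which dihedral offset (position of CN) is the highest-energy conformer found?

CN at 0° (eclipsed): tBu–CN eclipsed, CHO–Ph eclipsed, SH–Br eclipsed; 3.0 + 3.1 + 2.3 = 8.4 kcal/mol.
CN at 60° (staggered): tBu–CN gauche, tBu–Br gauche, CHO–CN gauche, CHO–Ph gauche, SH–Ph gauche, SH–Br gauche; 0.9 + 1.5 + 0.5 + 1.1 + 1.3 + 0.8 = 6.1 kcal/mol.
CN at 120° (eclipsed): tBu–Br eclipsed, CHO–CN eclipsed, SH–Ph eclipsed; 4.3 + 2.1 + 3.0 = 9.4 kcal/mol.
CN at 180° (staggered): tBu–Ph gauche, tBu–Br gauche, CHO–CN gauche, CHO–Br gauche, SH–CN gauche, SH–Ph gauche; 1.9 + 1.5 + 0.5 + 0.9 + 0.7 + 1.3 = 6.8 kcal/mol.
CN at 240° (eclipsed): tBu–Ph eclipsed, CHO–Br eclipsed, SH–CN eclipsed; 4.9 + 2.9 + 2.0 = 9.8 kcal/mol.
CN at 300° (staggered): tBu–CN gauche, tBu–Ph gauche, CHO–Ph gauche, CHO–Br gauche, SH–CN gauche, SH–Br gauche; 0.9 + 1.9 + 1.1 + 0.9 + 0.7 + 0.8 = 6.3 kcal/mol.
The maximum (9.8 kcal/mol) occurs with CN at 240°.

240°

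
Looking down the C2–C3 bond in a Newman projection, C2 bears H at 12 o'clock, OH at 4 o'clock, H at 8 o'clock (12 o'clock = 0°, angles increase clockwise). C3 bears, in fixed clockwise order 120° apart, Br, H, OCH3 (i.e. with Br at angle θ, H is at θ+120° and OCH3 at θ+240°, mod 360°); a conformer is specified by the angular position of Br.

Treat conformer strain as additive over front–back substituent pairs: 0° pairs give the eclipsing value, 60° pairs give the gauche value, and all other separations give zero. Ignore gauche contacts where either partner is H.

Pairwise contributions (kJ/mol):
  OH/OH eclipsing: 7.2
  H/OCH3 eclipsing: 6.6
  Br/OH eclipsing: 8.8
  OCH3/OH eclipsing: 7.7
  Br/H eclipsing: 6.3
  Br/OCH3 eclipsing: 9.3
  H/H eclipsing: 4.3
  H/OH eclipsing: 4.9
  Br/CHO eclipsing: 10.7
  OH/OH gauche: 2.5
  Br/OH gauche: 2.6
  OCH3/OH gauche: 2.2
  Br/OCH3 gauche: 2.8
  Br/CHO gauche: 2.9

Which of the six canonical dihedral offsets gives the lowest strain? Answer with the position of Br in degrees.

Br at 0° (eclipsed): H(0°)/Br(0°) eclipsed 6.3; OH(120°)/H(120°) eclipsed 4.9; H(240°)/OCH3(240°) eclipsed 6.6 → 17.8 kJ/mol.
Br at 60° (staggered): OH(120°)/Br(60°) gauche 2.6 → 2.6 kJ/mol.
Br at 120° (eclipsed): H(0°)/OCH3(0°) eclipsed 6.6; OH(120°)/Br(120°) eclipsed 8.8; H(240°)/H(240°) eclipsed 4.3 → 19.7 kJ/mol.
Br at 180° (staggered): OH(120°)/Br(180°) gauche 2.6; OH(120°)/OCH3(60°) gauche 2.2 → 4.8 kJ/mol.
Br at 240° (eclipsed): H(0°)/H(0°) eclipsed 4.3; OH(120°)/OCH3(120°) eclipsed 7.7; H(240°)/Br(240°) eclipsed 6.3 → 18.3 kJ/mol.
Br at 300° (staggered): OH(120°)/OCH3(180°) gauche 2.2 → 2.2 kJ/mol.
The minimum (2.2 kJ/mol) occurs with Br at 300°.

300°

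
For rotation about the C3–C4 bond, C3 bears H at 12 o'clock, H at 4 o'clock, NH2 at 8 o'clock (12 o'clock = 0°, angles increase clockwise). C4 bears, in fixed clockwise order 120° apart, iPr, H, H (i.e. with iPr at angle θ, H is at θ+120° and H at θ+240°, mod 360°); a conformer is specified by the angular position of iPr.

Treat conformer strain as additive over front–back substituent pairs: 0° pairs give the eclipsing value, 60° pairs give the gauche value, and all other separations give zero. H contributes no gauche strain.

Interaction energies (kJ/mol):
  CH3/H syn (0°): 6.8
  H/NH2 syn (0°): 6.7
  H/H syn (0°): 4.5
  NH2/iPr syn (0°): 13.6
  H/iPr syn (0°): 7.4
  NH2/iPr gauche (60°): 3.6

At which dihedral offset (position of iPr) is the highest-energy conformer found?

iPr at 0° (eclipsed): H–iPr eclipsed, H–H eclipsed, NH2–H eclipsed; 7.4 + 4.5 + 6.7 = 18.6 kJ/mol.
iPr at 60° (staggered): no non-H gauche contacts → 0.0 kJ/mol.
iPr at 120° (eclipsed): H–H eclipsed, H–iPr eclipsed, NH2–H eclipsed; 4.5 + 7.4 + 6.7 = 18.6 kJ/mol.
iPr at 180° (staggered): NH2–iPr gauche; 3.6 = 3.6 kJ/mol.
iPr at 240° (eclipsed): H–H eclipsed, H–H eclipsed, NH2–iPr eclipsed; 4.5 + 4.5 + 13.6 = 22.6 kJ/mol.
iPr at 300° (staggered): NH2–iPr gauche; 3.6 = 3.6 kJ/mol.
The maximum (22.6 kJ/mol) occurs with iPr at 240°.

240°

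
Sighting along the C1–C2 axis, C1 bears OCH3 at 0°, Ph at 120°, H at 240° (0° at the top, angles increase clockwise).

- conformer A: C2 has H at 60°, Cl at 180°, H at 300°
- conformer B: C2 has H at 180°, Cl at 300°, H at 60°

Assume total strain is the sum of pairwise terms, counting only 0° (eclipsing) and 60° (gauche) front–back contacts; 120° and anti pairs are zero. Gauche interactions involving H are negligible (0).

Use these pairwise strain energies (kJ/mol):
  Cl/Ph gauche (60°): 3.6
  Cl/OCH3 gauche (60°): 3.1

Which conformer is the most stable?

A (staggered): Ph(120°)/Cl(180°) gauche 3.6 → 3.6 kJ/mol.
B (staggered): OCH3(0°)/Cl(300°) gauche 3.1 → 3.1 kJ/mol.
B has the lowest total (3.1 kJ/mol).

B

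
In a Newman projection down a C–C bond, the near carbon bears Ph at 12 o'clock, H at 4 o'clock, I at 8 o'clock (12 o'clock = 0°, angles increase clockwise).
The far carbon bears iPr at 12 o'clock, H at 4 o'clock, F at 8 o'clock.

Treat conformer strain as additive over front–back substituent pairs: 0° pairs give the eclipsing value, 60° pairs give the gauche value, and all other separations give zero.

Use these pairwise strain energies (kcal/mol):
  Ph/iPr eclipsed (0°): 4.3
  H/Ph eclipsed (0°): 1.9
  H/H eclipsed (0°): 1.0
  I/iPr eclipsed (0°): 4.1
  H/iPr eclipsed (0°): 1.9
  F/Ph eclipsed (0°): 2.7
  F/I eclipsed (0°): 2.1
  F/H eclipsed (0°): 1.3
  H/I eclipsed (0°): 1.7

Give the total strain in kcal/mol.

This conformer is eclipsed. Ph at 0° is eclipsed with iPr at 0° (4.3); H at 120° is eclipsed with H at 120° (1.0); I at 240° is eclipsed with F at 240° (2.1). Total 7.4 kcal/mol.

7.4 kcal/mol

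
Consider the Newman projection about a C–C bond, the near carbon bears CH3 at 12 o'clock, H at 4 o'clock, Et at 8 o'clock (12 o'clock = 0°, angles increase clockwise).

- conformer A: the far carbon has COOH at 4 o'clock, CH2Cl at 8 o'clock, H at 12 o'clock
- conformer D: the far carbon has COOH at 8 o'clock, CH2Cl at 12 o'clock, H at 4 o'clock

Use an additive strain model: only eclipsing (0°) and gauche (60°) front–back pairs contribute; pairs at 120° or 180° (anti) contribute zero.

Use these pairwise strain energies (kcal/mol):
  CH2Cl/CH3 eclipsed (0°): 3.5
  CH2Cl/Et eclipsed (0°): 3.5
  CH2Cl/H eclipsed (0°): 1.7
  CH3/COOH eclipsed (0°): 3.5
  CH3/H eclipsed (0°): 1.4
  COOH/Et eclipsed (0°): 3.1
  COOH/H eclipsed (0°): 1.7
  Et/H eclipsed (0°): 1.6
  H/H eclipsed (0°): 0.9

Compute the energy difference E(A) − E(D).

-0.9 kcal/mol

A is eclipsed. CH3 at 0° is eclipsed with H at 0° (1.4); H at 120° is eclipsed with COOH at 120° (1.7); Et at 240° is eclipsed with CH2Cl at 240° (3.5). Total 6.6 kcal/mol.
D is eclipsed. CH3 at 0° is eclipsed with CH2Cl at 0° (3.5); H at 120° is eclipsed with H at 120° (0.9); Et at 240° is eclipsed with COOH at 240° (3.1). Total 7.5 kcal/mol.
E(A) − E(D) = 6.6 − 7.5 = -0.9 kcal/mol.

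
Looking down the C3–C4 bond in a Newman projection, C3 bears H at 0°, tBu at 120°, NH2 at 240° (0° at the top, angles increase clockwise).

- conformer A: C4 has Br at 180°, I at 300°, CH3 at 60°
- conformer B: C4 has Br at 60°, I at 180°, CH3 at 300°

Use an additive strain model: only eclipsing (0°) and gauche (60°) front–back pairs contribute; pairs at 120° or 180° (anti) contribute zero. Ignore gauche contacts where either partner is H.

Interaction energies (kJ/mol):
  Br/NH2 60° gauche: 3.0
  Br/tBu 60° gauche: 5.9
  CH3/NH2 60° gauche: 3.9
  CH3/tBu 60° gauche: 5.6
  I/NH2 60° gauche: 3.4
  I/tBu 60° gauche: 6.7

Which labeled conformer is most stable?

A

A is staggered. tBu at 120° is gauche with Br at 180° (5.9); tBu at 120° is gauche with CH3 at 60° (5.6); NH2 at 240° is gauche with Br at 180° (3.0); NH2 at 240° is gauche with I at 300° (3.4). Total 17.9 kJ/mol.
B is staggered. tBu at 120° is gauche with Br at 60° (5.9); tBu at 120° is gauche with I at 180° (6.7); NH2 at 240° is gauche with I at 180° (3.4); NH2 at 240° is gauche with CH3 at 300° (3.9). Total 19.9 kJ/mol.
A has the lowest total (17.9 kJ/mol).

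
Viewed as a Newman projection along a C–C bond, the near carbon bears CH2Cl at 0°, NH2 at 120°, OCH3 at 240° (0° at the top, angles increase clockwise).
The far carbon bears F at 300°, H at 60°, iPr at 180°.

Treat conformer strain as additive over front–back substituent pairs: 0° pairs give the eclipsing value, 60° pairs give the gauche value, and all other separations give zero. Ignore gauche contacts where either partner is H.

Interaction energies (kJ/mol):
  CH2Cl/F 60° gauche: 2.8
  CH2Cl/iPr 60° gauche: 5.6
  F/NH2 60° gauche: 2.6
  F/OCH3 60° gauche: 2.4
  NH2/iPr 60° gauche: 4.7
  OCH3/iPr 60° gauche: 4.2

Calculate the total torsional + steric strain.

This conformer (staggered): CH2Cl(0°)/F(300°) gauche 2.8; NH2(120°)/iPr(180°) gauche 4.7; OCH3(240°)/F(300°) gauche 2.4; OCH3(240°)/iPr(180°) gauche 4.2 → 14.1 kJ/mol.

14.1 kJ/mol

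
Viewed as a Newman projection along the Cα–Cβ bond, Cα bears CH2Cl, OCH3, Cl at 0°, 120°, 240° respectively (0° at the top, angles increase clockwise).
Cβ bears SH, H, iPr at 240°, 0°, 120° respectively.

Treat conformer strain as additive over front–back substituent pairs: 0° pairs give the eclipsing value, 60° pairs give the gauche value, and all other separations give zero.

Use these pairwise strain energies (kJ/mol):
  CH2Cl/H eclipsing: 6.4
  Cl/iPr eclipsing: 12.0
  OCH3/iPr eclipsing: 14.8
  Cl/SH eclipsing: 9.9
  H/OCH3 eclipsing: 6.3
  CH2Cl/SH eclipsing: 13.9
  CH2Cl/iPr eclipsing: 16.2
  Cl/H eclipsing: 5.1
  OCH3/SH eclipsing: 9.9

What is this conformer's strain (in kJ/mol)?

31.1 kJ/mol

This conformer is eclipsed. CH2Cl at 0° is eclipsed with H at 0° (6.4); OCH3 at 120° is eclipsed with iPr at 120° (14.8); Cl at 240° is eclipsed with SH at 240° (9.9). Total 31.1 kJ/mol.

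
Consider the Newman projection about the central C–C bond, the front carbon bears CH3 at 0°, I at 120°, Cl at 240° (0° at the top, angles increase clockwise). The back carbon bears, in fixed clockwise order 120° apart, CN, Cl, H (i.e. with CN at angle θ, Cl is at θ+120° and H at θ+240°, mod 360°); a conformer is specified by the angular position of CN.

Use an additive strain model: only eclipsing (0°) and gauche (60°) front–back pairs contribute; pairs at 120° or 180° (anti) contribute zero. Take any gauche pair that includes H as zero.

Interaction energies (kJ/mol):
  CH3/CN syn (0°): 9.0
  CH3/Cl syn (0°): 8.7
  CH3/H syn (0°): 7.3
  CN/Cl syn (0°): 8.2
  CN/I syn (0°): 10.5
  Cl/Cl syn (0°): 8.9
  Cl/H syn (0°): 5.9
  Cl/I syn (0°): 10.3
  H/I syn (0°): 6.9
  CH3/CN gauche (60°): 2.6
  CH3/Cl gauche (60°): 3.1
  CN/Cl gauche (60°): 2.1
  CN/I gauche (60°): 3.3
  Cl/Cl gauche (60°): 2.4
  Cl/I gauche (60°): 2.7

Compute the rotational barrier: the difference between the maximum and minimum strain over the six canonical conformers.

16.2 kJ/mol

CN at 0° (eclipsed): CH3(0°)/CN(0°) eclipsed 9.0; I(120°)/Cl(120°) eclipsed 10.3; Cl(240°)/H(240°) eclipsed 5.9 → 25.2 kJ/mol.
CN at 60° (staggered): CH3(0°)/CN(60°) gauche 2.6; I(120°)/CN(60°) gauche 3.3; I(120°)/Cl(180°) gauche 2.7; Cl(240°)/Cl(180°) gauche 2.4 → 11.0 kJ/mol.
CN at 120° (eclipsed): CH3(0°)/H(0°) eclipsed 7.3; I(120°)/CN(120°) eclipsed 10.5; Cl(240°)/Cl(240°) eclipsed 8.9 → 26.7 kJ/mol.
CN at 180° (staggered): CH3(0°)/Cl(300°) gauche 3.1; I(120°)/CN(180°) gauche 3.3; Cl(240°)/CN(180°) gauche 2.1; Cl(240°)/Cl(300°) gauche 2.4 → 10.9 kJ/mol.
CN at 240° (eclipsed): CH3(0°)/Cl(0°) eclipsed 8.7; I(120°)/H(120°) eclipsed 6.9; Cl(240°)/CN(240°) eclipsed 8.2 → 23.8 kJ/mol.
CN at 300° (staggered): CH3(0°)/CN(300°) gauche 2.6; CH3(0°)/Cl(60°) gauche 3.1; I(120°)/Cl(60°) gauche 2.7; Cl(240°)/CN(300°) gauche 2.1 → 10.5 kJ/mol.
Max at 120° (26.7 kJ/mol), min at 300° (10.5 kJ/mol); barrier = 16.2 kJ/mol.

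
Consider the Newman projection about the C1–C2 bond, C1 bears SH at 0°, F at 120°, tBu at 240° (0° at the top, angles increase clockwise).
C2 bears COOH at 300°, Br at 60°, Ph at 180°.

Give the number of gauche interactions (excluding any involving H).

6

Non-H gauche pairs: SH(0°)/COOH(300°); SH(0°)/Br(60°); F(120°)/Br(60°); F(120°)/Ph(180°); tBu(240°)/COOH(300°); tBu(240°)/Ph(180°) — 6 interactions.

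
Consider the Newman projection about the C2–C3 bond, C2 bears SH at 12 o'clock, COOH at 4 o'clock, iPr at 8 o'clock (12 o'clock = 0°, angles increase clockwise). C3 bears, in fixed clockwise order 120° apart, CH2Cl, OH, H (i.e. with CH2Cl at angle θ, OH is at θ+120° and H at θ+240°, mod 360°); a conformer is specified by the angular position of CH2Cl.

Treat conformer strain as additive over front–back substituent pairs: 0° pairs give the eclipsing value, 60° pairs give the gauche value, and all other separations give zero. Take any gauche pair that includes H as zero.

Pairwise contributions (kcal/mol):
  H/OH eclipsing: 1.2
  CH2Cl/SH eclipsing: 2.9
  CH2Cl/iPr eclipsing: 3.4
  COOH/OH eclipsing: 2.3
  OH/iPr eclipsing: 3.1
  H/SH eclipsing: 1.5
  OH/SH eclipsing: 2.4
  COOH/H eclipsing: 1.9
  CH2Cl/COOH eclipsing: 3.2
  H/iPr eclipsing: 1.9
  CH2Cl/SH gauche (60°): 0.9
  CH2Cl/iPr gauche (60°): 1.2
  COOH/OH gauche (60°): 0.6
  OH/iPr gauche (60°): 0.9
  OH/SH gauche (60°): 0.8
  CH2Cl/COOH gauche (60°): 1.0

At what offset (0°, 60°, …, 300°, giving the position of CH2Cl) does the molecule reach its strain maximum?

120°

CH2Cl at 0° (eclipsed): SH(0°)/CH2Cl(0°) eclipsed 2.9; COOH(120°)/OH(120°) eclipsed 2.3; iPr(240°)/H(240°) eclipsed 1.9 → 7.1 kcal/mol.
CH2Cl at 60° (staggered): SH(0°)/CH2Cl(60°) gauche 0.9; COOH(120°)/CH2Cl(60°) gauche 1.0; COOH(120°)/OH(180°) gauche 0.6; iPr(240°)/OH(180°) gauche 0.9 → 3.4 kcal/mol.
CH2Cl at 120° (eclipsed): SH(0°)/H(0°) eclipsed 1.5; COOH(120°)/CH2Cl(120°) eclipsed 3.2; iPr(240°)/OH(240°) eclipsed 3.1 → 7.8 kcal/mol.
CH2Cl at 180° (staggered): SH(0°)/OH(300°) gauche 0.8; COOH(120°)/CH2Cl(180°) gauche 1.0; iPr(240°)/CH2Cl(180°) gauche 1.2; iPr(240°)/OH(300°) gauche 0.9 → 3.9 kcal/mol.
CH2Cl at 240° (eclipsed): SH(0°)/OH(0°) eclipsed 2.4; COOH(120°)/H(120°) eclipsed 1.9; iPr(240°)/CH2Cl(240°) eclipsed 3.4 → 7.7 kcal/mol.
CH2Cl at 300° (staggered): SH(0°)/CH2Cl(300°) gauche 0.9; SH(0°)/OH(60°) gauche 0.8; COOH(120°)/OH(60°) gauche 0.6; iPr(240°)/CH2Cl(300°) gauche 1.2 → 3.5 kcal/mol.
The maximum (7.8 kcal/mol) occurs with CH2Cl at 120°.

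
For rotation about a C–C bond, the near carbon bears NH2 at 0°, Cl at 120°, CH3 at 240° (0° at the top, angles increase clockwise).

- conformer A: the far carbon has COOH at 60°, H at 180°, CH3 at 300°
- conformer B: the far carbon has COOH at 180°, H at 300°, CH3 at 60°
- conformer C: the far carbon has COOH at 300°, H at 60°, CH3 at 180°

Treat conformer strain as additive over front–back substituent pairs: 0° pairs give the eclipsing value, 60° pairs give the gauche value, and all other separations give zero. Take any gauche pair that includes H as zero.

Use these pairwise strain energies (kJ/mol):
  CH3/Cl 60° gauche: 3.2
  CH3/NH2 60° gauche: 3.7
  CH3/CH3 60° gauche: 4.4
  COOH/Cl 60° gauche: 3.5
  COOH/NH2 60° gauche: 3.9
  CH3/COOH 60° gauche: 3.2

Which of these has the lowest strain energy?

A (staggered): NH2(0°)/COOH(60°) gauche 3.9; NH2(0°)/CH3(300°) gauche 3.7; Cl(120°)/COOH(60°) gauche 3.5; CH3(240°)/CH3(300°) gauche 4.4 → 15.5 kJ/mol.
B (staggered): NH2(0°)/CH3(60°) gauche 3.7; Cl(120°)/COOH(180°) gauche 3.5; Cl(120°)/CH3(60°) gauche 3.2; CH3(240°)/COOH(180°) gauche 3.2 → 13.6 kJ/mol.
C (staggered): NH2(0°)/COOH(300°) gauche 3.9; Cl(120°)/CH3(180°) gauche 3.2; CH3(240°)/COOH(300°) gauche 3.2; CH3(240°)/CH3(180°) gauche 4.4 → 14.7 kJ/mol.
B has the lowest total (13.6 kJ/mol).

B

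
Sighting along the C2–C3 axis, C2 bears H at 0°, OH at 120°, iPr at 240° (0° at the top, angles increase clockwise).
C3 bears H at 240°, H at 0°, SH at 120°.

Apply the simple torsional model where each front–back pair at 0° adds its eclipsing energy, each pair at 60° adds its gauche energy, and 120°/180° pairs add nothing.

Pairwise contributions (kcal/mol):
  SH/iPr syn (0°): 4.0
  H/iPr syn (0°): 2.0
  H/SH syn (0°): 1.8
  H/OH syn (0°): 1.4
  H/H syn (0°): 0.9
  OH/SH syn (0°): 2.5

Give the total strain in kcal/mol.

This conformer (eclipsed): H–H eclipsed, OH–SH eclipsed, iPr–H eclipsed; 0.9 + 2.5 + 2.0 = 5.4 kcal/mol.

5.4 kcal/mol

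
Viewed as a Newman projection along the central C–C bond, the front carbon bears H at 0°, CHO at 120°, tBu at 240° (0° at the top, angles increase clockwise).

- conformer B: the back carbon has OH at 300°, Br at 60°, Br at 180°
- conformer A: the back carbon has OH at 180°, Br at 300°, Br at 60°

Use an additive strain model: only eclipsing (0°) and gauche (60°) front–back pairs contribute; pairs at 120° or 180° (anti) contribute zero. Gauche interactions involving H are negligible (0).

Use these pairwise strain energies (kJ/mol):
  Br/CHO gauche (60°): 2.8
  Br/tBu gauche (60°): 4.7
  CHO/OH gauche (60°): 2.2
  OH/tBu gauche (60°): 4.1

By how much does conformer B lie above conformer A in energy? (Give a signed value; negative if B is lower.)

+0.6 kJ/mol

B (staggered): CHO–Br gauche, CHO–Br gauche, tBu–OH gauche, tBu–Br gauche; 2.8 + 2.8 + 4.1 + 4.7 = 14.4 kJ/mol.
A (staggered): CHO–OH gauche, CHO–Br gauche, tBu–OH gauche, tBu–Br gauche; 2.2 + 2.8 + 4.1 + 4.7 = 13.8 kJ/mol.
E(B) − E(A) = 14.4 − 13.8 = +0.6 kJ/mol.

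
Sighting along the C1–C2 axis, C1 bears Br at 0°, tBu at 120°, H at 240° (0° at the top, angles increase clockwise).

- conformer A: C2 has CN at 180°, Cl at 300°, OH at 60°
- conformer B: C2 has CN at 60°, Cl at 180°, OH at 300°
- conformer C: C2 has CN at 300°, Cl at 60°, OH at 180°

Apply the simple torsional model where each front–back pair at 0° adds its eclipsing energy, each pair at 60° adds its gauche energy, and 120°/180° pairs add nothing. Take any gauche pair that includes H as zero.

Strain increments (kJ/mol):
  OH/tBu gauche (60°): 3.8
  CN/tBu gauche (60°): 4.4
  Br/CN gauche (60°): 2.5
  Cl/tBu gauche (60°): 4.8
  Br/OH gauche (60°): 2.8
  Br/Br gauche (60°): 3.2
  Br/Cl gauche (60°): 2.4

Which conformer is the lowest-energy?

A

A is staggered. Br at 0° is gauche with Cl at 300° (2.4); Br at 0° is gauche with OH at 60° (2.8); tBu at 120° is gauche with CN at 180° (4.4); tBu at 120° is gauche with OH at 60° (3.8). Total 13.4 kJ/mol.
B is staggered. Br at 0° is gauche with CN at 60° (2.5); Br at 0° is gauche with OH at 300° (2.8); tBu at 120° is gauche with CN at 60° (4.4); tBu at 120° is gauche with Cl at 180° (4.8). Total 14.5 kJ/mol.
C is staggered. Br at 0° is gauche with CN at 300° (2.5); Br at 0° is gauche with Cl at 60° (2.4); tBu at 120° is gauche with Cl at 60° (4.8); tBu at 120° is gauche with OH at 180° (3.8). Total 13.5 kJ/mol.
A has the lowest total (13.4 kJ/mol).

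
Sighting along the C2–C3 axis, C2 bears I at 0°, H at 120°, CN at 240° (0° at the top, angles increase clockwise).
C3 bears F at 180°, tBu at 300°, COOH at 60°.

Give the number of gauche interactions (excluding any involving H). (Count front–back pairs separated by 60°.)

4

Non-H gauche pairs: I(0°)/tBu(300°); I(0°)/COOH(60°); CN(240°)/F(180°); CN(240°)/tBu(300°) — 4 interactions.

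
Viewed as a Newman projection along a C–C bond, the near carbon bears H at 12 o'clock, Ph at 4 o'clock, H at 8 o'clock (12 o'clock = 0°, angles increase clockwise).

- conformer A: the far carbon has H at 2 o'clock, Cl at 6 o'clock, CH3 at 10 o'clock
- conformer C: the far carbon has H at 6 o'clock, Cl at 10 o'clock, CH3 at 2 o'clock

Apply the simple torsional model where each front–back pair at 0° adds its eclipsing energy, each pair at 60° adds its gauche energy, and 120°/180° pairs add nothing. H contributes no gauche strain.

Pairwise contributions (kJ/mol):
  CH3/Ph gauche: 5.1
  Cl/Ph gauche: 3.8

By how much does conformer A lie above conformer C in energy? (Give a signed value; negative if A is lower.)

A (staggered): Ph(120°)/Cl(180°) gauche 3.8 → 3.8 kJ/mol.
C (staggered): Ph(120°)/CH3(60°) gauche 5.1 → 5.1 kJ/mol.
E(A) − E(C) = 3.8 − 5.1 = -1.3 kJ/mol.

-1.3 kJ/mol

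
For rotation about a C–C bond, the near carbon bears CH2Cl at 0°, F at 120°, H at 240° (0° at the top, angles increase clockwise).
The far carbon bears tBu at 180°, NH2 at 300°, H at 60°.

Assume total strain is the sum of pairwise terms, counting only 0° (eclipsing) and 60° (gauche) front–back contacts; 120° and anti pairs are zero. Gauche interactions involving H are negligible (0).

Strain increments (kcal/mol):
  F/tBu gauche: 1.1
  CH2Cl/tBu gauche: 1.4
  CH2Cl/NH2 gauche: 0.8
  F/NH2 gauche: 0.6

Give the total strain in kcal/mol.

1.9 kcal/mol

This conformer (staggered): CH2Cl–NH2 gauche, F–tBu gauche; 0.8 + 1.1 = 1.9 kcal/mol.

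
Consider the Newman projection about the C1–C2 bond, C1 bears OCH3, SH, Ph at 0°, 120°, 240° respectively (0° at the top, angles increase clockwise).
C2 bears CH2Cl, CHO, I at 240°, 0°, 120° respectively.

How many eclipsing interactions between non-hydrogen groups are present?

3

Non-H eclipsing pairs: OCH3(0°)/CHO(0°); SH(120°)/I(120°); Ph(240°)/CH2Cl(240°) — 3 interactions.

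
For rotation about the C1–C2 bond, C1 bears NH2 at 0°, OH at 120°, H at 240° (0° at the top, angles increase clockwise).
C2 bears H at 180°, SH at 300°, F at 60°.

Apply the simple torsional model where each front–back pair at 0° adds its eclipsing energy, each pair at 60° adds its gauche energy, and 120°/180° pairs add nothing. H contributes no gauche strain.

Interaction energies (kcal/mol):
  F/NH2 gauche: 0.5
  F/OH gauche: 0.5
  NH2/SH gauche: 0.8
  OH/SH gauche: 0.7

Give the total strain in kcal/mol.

This conformer (staggered): NH2(0°)/SH(300°) gauche 0.8; NH2(0°)/F(60°) gauche 0.5; OH(120°)/F(60°) gauche 0.5 → 1.8 kcal/mol.

1.8 kcal/mol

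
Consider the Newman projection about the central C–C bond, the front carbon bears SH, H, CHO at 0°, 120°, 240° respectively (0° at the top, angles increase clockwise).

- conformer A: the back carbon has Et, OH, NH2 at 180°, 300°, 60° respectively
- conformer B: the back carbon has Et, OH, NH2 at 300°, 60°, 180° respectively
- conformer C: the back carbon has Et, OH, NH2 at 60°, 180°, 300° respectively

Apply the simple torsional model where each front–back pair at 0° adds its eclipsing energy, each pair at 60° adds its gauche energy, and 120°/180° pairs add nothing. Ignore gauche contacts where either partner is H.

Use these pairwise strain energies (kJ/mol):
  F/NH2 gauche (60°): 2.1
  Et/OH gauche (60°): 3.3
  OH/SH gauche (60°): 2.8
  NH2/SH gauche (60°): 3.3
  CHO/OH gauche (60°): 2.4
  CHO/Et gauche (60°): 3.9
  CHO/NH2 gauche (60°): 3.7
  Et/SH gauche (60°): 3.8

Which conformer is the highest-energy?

B

A (staggered): SH(0°)/OH(300°) gauche 2.8; SH(0°)/NH2(60°) gauche 3.3; CHO(240°)/Et(180°) gauche 3.9; CHO(240°)/OH(300°) gauche 2.4 → 12.4 kJ/mol.
B (staggered): SH(0°)/Et(300°) gauche 3.8; SH(0°)/OH(60°) gauche 2.8; CHO(240°)/Et(300°) gauche 3.9; CHO(240°)/NH2(180°) gauche 3.7 → 14.2 kJ/mol.
C (staggered): SH(0°)/Et(60°) gauche 3.8; SH(0°)/NH2(300°) gauche 3.3; CHO(240°)/OH(180°) gauche 2.4; CHO(240°)/NH2(300°) gauche 3.7 → 13.2 kJ/mol.
B has the highest total (14.2 kJ/mol).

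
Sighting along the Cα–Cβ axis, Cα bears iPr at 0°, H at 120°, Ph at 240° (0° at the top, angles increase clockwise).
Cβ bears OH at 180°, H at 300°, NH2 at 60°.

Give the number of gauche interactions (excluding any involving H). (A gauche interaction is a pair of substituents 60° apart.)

Non-H gauche pairs: iPr(0°)/NH2(60°); Ph(240°)/OH(180°) — 2 interactions.

2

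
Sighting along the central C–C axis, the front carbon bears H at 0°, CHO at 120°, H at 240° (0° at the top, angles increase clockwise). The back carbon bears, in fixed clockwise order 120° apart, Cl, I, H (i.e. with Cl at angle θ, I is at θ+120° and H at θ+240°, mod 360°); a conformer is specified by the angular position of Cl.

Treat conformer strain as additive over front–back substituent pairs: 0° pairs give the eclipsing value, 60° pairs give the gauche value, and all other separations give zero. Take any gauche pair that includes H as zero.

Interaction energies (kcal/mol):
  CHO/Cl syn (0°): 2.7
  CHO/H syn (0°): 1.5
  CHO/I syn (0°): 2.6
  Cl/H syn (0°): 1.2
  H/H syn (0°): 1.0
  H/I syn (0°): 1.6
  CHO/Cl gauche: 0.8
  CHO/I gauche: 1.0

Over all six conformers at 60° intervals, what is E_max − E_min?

Cl at 0° (eclipsed): H–Cl eclipsed, CHO–I eclipsed, H–H eclipsed; 1.2 + 2.6 + 1.0 = 4.8 kcal/mol.
Cl at 60° (staggered): CHO–Cl gauche, CHO–I gauche; 0.8 + 1.0 = 1.8 kcal/mol.
Cl at 120° (eclipsed): H–H eclipsed, CHO–Cl eclipsed, H–I eclipsed; 1.0 + 2.7 + 1.6 = 5.3 kcal/mol.
Cl at 180° (staggered): CHO–Cl gauche; 0.8 = 0.8 kcal/mol.
Cl at 240° (eclipsed): H–I eclipsed, CHO–H eclipsed, H–Cl eclipsed; 1.6 + 1.5 + 1.2 = 4.3 kcal/mol.
Cl at 300° (staggered): CHO–I gauche; 1.0 = 1.0 kcal/mol.
Max at 120° (5.3 kcal/mol), min at 180° (0.8 kcal/mol); barrier = 4.5 kcal/mol.

4.5 kcal/mol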